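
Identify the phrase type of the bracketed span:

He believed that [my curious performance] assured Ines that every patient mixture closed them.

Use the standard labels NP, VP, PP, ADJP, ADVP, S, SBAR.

NP

"performance" is the head of the bracketed span, so the span is a noun phrase: NP.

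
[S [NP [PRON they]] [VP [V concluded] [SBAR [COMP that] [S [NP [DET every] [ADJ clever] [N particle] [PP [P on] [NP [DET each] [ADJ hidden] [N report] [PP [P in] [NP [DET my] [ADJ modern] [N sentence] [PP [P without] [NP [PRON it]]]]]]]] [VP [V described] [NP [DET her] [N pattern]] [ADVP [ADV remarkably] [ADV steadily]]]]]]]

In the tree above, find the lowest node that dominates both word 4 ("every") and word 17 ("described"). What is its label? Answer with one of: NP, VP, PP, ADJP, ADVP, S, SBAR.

S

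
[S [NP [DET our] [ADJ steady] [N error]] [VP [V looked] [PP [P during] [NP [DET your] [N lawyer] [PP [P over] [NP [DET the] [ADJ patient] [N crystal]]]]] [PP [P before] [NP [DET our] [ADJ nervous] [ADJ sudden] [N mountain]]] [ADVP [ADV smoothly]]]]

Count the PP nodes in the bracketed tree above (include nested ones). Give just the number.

3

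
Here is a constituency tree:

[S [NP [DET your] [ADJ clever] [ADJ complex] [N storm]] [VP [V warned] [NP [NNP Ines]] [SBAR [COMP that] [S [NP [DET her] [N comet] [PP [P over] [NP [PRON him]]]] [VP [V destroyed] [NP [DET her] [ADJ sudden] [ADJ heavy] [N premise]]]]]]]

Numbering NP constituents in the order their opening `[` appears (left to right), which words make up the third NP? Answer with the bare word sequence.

her comet over him

In left-to-right order the NP constituents are "your clever complex storm"; "Ines"; "her comet over him"; "him"; "her sudden heavy premise". Number 3 is "her comet over him".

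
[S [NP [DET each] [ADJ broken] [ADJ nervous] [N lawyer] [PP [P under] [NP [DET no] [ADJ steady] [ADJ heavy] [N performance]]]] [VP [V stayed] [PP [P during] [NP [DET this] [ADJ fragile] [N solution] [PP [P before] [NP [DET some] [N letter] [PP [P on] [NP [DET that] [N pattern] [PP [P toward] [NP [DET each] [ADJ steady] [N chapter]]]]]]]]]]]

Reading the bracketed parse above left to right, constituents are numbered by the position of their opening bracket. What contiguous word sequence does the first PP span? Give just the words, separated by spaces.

Opening `[PP` markers occur at word positions 5, 11, 15, 18, 21; the first of these opens the constituent [PP under no steady heavy performance].

under no steady heavy performance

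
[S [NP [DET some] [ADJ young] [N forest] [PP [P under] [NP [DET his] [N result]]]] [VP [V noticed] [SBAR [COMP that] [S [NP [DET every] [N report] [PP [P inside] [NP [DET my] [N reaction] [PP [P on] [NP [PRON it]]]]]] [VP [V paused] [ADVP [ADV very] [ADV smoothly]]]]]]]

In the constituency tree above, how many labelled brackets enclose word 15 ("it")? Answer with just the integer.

Path from the root down to the word: S → VP → SBAR → S → NP → PP → NP → PP → NP → PRON. That is 10 enclosing brackets.

10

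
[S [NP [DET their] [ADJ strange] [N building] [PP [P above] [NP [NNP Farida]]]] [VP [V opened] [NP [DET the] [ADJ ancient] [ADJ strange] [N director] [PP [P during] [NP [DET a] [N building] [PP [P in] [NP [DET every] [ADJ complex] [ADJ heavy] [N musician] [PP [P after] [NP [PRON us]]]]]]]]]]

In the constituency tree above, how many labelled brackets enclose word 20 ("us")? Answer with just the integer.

10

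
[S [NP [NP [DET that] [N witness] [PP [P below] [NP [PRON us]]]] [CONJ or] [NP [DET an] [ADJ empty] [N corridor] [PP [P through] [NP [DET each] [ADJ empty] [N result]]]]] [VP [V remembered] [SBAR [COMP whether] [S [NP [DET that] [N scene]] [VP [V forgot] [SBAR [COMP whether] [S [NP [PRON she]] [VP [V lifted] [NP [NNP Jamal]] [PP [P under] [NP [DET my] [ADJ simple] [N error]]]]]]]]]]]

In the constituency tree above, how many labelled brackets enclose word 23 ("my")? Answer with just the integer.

11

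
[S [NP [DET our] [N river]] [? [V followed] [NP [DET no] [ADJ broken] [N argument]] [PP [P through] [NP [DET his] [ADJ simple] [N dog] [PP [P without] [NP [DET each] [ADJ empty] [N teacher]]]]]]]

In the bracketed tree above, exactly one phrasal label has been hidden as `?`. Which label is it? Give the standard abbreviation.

A constituent whose immediate children are V 'followed', NP, PP is a verb phrase: VP.

VP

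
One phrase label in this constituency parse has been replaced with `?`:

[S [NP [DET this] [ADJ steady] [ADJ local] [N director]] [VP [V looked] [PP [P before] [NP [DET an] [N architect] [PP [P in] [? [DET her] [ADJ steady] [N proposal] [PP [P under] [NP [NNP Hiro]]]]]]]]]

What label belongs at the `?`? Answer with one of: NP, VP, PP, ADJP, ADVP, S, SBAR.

A constituent whose immediate children are DET 'her', ADJ 'steady', N 'proposal', PP is a noun phrase: NP.

NP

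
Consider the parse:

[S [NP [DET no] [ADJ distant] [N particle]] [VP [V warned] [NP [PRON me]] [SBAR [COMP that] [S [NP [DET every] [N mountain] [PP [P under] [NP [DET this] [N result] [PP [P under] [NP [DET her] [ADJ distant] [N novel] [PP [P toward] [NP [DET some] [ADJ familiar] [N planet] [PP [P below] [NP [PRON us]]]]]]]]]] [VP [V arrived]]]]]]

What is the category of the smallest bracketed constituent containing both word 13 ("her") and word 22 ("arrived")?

Both words fall inside [S every mountain under this result under her distant novel toward some familiar planet below us arrived] (words 7–22), and no smaller constituent contains them both. Label: S.

S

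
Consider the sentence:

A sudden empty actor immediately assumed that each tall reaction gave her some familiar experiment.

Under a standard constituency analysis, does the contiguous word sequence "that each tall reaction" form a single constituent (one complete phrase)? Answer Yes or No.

No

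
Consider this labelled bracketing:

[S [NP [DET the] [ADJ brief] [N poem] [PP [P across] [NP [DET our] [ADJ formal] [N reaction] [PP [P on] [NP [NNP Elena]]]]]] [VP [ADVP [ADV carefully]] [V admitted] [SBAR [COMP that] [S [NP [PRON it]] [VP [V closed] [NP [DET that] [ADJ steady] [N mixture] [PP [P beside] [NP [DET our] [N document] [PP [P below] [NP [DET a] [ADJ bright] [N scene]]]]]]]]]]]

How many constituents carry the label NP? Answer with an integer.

7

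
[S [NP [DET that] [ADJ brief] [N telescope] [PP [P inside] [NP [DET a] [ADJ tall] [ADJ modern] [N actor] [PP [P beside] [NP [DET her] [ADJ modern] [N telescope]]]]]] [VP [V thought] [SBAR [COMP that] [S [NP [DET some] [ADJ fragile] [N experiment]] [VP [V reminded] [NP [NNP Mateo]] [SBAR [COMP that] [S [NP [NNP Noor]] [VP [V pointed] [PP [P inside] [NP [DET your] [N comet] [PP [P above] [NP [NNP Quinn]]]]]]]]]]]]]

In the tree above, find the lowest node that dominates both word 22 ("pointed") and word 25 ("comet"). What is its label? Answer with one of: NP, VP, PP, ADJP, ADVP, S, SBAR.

Word 22 lies under S → VP → SBAR → S → VP → SBAR → S → VP → V; word 25 lies under S → VP → SBAR → S → VP → SBAR → S → VP → PP → NP → N. The lowest shared node is the VP.

VP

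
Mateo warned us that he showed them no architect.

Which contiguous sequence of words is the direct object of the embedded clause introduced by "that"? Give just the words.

no architect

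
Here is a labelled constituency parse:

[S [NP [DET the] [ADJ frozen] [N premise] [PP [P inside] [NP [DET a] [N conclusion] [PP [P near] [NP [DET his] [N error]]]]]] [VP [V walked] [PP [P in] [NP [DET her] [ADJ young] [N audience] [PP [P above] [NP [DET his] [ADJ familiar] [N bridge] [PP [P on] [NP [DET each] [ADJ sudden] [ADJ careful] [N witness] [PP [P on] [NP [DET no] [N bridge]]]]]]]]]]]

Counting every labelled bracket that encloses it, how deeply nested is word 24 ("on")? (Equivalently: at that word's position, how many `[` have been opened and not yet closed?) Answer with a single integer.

10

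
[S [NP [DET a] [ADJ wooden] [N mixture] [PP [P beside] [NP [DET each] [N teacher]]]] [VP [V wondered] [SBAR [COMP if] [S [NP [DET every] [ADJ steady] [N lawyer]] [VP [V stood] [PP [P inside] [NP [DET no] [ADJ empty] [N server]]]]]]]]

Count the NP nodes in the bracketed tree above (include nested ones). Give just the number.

The NP constituents are: [NP a wooden mixture beside each teacher]; [NP each teacher]; [NP every steady lawyer]; [NP no empty server]. Total: 4.

4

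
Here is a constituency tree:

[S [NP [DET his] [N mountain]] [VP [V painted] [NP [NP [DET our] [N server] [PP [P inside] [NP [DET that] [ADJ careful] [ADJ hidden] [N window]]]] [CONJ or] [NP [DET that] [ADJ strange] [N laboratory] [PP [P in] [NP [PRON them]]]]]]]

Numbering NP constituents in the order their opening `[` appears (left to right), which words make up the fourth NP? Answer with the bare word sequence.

that careful hidden window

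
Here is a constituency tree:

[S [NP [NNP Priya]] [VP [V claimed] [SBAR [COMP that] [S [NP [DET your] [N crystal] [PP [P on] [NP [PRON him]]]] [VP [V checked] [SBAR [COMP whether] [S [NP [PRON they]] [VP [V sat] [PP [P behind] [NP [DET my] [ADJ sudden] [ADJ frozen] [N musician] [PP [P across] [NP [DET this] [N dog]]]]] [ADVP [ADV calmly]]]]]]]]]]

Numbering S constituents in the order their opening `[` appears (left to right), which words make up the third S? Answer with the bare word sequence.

they sat behind my sudden frozen musician across this dog calmly

Opening `[S` markers occur at word positions 1, 4, 10; the third of these opens the constituent [S they sat behind my sudden frozen musician across this dog calmly].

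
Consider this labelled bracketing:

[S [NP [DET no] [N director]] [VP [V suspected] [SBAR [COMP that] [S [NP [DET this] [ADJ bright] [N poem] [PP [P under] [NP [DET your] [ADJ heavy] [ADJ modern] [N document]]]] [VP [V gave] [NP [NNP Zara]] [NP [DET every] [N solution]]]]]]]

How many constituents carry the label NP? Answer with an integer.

5

Scanning left to right, an opening `[NP` appears at word positions 1, 5, 9, 14, 15 — 5 in total.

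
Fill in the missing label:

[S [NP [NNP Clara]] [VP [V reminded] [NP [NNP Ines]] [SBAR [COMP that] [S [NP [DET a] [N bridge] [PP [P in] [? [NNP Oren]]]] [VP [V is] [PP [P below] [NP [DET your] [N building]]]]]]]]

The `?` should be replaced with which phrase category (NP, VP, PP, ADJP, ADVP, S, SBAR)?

A constituent whose immediate children are NNP 'Oren' is a noun phrase: NP.

NP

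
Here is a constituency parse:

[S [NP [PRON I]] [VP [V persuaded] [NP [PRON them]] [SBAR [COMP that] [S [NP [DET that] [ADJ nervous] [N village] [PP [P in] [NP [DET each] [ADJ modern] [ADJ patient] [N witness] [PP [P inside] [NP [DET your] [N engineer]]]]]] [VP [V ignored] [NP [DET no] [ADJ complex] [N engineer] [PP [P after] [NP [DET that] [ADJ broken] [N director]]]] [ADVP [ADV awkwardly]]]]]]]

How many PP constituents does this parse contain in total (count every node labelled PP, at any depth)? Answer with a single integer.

3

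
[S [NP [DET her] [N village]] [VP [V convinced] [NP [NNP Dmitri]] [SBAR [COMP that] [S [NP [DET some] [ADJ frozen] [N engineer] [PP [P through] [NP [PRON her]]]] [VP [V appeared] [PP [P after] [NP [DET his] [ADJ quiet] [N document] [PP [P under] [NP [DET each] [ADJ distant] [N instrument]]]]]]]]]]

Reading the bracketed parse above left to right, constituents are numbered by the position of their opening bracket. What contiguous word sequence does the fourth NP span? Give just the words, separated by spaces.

her

Opening `[NP` markers occur at word positions 1, 4, 6, 10, 13, 17; the fourth of these opens the constituent [NP her].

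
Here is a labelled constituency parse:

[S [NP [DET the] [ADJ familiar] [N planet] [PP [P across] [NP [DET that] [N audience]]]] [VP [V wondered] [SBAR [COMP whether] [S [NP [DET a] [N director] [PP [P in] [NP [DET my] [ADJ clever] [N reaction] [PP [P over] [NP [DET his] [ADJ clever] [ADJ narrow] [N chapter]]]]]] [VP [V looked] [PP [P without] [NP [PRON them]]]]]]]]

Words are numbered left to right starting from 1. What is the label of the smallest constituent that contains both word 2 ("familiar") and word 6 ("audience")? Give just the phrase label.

NP

Both words fall inside [NP the familiar planet across that audience] (words 1–6), and no smaller constituent contains them both. Label: NP.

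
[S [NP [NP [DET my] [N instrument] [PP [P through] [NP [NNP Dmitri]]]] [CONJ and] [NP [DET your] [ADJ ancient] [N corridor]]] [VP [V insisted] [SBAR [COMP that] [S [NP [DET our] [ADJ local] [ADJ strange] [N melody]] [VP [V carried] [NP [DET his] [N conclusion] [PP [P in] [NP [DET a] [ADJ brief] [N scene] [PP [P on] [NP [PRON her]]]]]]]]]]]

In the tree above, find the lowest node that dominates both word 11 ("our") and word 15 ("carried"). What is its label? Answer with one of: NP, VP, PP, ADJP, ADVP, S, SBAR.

S

Word 11 lies under S → VP → SBAR → S → NP → DET; word 15 lies under S → VP → SBAR → S → VP → V. The lowest shared node is the S.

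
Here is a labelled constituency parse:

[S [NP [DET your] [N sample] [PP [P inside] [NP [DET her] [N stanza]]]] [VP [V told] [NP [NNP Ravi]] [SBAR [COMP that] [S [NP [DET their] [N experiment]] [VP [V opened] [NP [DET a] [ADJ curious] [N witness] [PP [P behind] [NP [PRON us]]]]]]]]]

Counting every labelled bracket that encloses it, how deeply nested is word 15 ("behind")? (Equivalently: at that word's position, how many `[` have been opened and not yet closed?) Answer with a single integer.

8

Counting open brackets not yet closed at "behind": [S [VP [SBAR [S [VP [NP [PP [P = 8.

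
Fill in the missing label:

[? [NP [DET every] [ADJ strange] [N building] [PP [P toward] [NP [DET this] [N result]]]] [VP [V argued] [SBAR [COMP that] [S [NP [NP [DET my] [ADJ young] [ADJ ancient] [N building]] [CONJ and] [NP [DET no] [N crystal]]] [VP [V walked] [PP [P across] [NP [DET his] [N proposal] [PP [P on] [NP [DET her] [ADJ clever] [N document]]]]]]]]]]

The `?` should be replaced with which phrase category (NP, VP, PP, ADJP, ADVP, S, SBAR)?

S

The `?` node immediately contains: NP, VP. That is the internal structure of a clause, so the label is S.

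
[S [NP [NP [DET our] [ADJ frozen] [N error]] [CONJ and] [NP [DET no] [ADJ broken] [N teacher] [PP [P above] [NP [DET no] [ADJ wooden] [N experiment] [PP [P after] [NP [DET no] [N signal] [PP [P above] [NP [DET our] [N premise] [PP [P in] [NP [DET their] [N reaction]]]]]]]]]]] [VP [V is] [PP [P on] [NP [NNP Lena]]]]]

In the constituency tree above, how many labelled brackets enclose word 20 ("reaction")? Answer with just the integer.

12

The word sits inside N, which is inside NP, inside PP, inside NP, inside PP, inside NP, inside PP, inside NP, inside PP, inside NP, inside NP, inside S — 12 brackets in all.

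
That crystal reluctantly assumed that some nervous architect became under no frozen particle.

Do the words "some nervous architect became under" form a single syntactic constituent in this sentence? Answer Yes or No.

No

The sequence begins inside the noun phrase "some nervous architect" and ends inside the verb phrase "became under no frozen particle"; it crosses a phrase boundary, so no single node in the tree spans exactly those words.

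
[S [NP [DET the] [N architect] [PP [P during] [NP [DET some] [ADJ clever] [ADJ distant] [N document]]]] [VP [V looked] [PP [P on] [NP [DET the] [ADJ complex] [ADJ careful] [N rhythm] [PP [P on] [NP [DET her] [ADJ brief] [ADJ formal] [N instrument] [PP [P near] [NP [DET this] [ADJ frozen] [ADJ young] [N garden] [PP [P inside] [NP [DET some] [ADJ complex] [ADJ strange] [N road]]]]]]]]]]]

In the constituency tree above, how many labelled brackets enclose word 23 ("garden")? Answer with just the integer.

9

Path from the root down to the word: S → VP → PP → NP → PP → NP → PP → NP → N. That is 9 enclosing brackets.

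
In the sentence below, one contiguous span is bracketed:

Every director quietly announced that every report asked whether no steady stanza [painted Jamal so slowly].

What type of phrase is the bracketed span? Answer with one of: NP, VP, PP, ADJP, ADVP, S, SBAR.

VP

The bracketed span "painted Jamal so slowly" is headed by "painted", making it a verb phrase (VP).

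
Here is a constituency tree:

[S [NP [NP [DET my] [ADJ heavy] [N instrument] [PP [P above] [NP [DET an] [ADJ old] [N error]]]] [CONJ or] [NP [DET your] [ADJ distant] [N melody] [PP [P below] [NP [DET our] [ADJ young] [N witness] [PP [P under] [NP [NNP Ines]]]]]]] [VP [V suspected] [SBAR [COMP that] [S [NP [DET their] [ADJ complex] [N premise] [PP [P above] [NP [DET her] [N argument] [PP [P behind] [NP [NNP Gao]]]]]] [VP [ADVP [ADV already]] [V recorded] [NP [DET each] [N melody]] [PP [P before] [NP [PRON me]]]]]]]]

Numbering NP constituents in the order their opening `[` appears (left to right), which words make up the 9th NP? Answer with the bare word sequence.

Opening `[NP` markers occur at word positions 1, 1, 5, 9, 13, 17, 20, 24, 27, 30, 33; the 9th of these opens the constituent [NP Gao].

Gao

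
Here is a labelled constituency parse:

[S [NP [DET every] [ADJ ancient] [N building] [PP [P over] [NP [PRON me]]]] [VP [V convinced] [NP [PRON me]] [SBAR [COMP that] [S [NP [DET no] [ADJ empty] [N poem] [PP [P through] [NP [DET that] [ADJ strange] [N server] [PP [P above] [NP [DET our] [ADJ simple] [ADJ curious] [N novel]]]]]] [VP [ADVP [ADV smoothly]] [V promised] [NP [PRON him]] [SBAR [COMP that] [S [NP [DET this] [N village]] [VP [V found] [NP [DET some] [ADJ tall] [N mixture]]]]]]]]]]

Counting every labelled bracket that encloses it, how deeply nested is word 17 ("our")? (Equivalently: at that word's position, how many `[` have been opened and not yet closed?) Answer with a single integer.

10

Path from the root down to the word: S → VP → SBAR → S → NP → PP → NP → PP → NP → DET. That is 10 enclosing brackets.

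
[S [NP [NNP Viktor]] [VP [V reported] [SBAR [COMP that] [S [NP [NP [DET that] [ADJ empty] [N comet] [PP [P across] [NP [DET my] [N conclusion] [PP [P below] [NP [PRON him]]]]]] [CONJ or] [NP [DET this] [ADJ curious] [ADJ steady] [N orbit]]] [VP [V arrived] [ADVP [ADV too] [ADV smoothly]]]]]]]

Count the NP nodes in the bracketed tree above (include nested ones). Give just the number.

6

Listing each NP by its span: [NP Viktor]; [NP that empty comet across my conclusion below him or this curious steady orbit]; [NP that empty comet across my conclusion below him]; [NP my conclusion below him]; [NP him]; [NP this curious steady orbit] — that makes 6.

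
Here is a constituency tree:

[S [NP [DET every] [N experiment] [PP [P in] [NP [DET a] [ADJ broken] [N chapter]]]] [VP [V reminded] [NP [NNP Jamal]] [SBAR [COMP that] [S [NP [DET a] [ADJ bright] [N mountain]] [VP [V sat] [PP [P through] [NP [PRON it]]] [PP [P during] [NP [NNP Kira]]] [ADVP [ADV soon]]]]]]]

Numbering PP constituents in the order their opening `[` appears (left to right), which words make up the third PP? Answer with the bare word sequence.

during Kira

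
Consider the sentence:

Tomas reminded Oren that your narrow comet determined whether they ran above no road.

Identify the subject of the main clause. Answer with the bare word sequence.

Tomas

"Tomas" is the NP that combines with the VP headed by "reminded" to form the main clause — the subject.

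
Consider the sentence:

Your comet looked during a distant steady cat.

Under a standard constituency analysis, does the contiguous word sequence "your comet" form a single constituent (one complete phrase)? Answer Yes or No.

These words form the whole noun phrase headed by "comet", so yes — one constituent.

Yes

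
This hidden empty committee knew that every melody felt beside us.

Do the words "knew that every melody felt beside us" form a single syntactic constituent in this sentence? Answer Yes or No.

The sequence corresponds to a single VP node — the verb phrase "knew that every melody felt beside us".

Yes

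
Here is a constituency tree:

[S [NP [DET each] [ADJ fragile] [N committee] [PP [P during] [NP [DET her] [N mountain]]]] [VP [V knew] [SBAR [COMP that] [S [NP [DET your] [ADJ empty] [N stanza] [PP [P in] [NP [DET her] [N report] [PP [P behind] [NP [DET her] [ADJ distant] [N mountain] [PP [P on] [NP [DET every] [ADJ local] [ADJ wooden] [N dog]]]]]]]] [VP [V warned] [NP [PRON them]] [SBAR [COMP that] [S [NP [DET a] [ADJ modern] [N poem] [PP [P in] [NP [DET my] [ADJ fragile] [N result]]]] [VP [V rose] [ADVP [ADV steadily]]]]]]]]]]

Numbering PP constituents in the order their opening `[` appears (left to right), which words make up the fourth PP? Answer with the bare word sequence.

on every local wooden dog

In left-to-right order the PP constituents are "during her mountain"; "in her report behind her distant mountain on every local wooden dog"; "behind her distant mountain on every local wooden dog"; "on every local wooden dog"; "in my fragile result". Number 4 is "on every local wooden dog".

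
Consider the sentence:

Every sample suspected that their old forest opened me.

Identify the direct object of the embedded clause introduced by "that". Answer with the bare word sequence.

me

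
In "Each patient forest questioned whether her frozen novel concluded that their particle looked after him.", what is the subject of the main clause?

"each patient forest" is the NP that combines with the VP headed by "questioned" to form the main clause — the subject.

each patient forest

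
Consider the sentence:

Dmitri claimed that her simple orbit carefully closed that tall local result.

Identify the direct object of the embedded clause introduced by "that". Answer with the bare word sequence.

"closed" heads the VP of the embedded clause introduced by "that", and "that tall local result" is its direct object.

that tall local result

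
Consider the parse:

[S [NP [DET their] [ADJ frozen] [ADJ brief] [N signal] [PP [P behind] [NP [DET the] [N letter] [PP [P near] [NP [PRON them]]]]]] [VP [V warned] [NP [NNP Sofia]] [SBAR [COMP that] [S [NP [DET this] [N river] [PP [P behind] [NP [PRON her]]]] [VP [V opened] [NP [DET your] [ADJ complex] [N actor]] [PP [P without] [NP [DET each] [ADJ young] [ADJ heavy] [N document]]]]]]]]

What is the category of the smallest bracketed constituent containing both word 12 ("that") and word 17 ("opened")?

SBAR

Both words fall inside [SBAR that this river behind her opened your complex actor without each young heavy document] (words 12–25), and no smaller constituent contains them both. Label: SBAR.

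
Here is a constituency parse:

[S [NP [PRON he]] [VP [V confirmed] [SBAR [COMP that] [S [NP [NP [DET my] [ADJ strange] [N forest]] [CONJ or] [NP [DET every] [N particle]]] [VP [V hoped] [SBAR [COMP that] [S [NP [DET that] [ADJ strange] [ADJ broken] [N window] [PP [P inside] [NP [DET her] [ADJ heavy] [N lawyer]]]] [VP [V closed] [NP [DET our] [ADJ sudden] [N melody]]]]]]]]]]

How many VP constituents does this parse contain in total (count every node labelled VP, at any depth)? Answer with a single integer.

3

The VP constituents are: [VP confirmed that my strange forest or every particle hoped that that strange broken window inside her heavy lawyer closed our sudden melody]; [VP hoped that that strange broken window inside her heavy lawyer closed our sudden melody]; [VP closed our sudden melody]. Total: 3.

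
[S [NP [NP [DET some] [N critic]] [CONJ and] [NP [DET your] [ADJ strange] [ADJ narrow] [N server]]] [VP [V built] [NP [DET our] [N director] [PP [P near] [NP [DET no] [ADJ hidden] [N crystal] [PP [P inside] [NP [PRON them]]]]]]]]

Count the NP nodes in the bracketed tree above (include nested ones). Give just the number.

6

Scanning left to right, an opening `[NP` appears at word positions 1, 1, 4, 9, 12, 16 — 6 in total.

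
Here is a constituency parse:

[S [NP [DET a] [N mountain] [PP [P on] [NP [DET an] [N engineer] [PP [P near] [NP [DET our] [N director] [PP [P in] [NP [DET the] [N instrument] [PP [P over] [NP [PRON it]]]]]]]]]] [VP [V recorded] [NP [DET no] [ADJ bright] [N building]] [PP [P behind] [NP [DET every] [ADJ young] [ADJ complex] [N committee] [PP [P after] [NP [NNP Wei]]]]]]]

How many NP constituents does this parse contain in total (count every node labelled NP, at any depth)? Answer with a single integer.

Listing each NP by its span: [NP a mountain on an engineer near our director in the instrument over it]; [NP an engineer near our director in the instrument over it]; [NP our director in the instrument over it]; [NP the instrument over it]; [NP it]; [NP no bright building] … — that makes 8.

8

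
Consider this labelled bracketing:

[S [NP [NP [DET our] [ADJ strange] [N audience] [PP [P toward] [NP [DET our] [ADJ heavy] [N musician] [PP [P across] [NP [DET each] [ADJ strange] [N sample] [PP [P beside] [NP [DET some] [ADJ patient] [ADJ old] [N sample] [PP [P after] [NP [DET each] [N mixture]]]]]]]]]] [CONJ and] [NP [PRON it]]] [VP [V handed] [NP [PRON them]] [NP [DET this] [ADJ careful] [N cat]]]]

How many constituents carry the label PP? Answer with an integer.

4

Listing each PP by its span: [PP toward our heavy musician across each strange sample beside some patient old sample after each mixture]; [PP across each strange sample beside some patient old sample after each mixture]; [PP beside some patient old sample after each mixture]; [PP after each mixture] — that makes 4.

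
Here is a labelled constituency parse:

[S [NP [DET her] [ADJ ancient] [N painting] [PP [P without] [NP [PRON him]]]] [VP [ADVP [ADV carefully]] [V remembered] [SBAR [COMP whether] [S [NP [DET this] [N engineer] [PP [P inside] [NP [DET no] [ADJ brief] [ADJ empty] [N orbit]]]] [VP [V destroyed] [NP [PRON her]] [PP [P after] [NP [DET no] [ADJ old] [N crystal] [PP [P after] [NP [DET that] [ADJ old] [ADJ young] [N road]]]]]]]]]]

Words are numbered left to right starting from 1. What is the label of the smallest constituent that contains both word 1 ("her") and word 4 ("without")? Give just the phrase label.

NP

The smallest bracket enclosing both words is [NP her ancient painting without him], so the label is NP.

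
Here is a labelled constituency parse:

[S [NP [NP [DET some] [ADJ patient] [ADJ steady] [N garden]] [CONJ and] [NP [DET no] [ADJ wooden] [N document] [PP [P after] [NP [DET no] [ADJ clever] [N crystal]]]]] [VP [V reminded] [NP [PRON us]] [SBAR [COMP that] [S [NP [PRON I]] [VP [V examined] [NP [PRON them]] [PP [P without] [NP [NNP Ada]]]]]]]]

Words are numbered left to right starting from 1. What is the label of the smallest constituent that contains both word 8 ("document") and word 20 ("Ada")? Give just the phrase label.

Word 8 lies under S → NP → NP → N; word 20 lies under S → VP → SBAR → S → VP → PP → NP → NNP. The lowest shared node is the S.

S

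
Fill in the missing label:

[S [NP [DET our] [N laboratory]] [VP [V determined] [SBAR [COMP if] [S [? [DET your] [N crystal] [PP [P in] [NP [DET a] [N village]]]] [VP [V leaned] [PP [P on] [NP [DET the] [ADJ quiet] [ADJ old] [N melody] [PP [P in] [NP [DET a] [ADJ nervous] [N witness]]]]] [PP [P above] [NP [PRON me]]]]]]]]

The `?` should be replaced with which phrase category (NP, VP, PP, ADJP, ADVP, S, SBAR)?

A constituent whose immediate children are DET 'your', N 'crystal', PP is a noun phrase: NP.

NP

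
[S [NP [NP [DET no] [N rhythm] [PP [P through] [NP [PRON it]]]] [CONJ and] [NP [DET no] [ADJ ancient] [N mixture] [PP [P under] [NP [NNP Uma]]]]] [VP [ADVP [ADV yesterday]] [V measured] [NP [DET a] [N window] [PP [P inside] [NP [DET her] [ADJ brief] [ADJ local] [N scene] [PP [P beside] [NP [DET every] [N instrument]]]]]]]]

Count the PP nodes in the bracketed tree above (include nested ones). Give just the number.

4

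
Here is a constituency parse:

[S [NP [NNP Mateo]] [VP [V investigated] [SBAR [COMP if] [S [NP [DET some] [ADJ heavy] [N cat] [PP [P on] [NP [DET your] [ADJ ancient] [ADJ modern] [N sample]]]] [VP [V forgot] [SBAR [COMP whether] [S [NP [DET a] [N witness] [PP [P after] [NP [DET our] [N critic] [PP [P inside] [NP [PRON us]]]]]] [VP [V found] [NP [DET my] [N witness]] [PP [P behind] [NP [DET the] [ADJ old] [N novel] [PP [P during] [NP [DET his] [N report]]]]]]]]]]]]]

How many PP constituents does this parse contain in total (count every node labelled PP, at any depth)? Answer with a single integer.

5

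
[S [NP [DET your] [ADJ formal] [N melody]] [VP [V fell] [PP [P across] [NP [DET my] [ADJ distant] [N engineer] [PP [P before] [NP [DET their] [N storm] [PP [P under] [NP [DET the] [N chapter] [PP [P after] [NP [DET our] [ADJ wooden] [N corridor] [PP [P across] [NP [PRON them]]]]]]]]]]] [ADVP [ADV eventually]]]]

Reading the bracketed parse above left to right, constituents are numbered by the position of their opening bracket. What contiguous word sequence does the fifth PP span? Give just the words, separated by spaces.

In left-to-right order the PP constituents are "across my distant engineer before their storm under the chapter after our wooden corridor across them"; "before their storm under the chapter after our wooden corridor across them"; "under the chapter after our wooden corridor across them"; "after our wooden corridor across them"; "across them". Number 5 is "across them".

across them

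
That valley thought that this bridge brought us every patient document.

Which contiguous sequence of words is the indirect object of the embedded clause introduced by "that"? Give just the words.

us

"brought" heads the VP of the embedded clause introduced by "that", and "us" is its indirect object.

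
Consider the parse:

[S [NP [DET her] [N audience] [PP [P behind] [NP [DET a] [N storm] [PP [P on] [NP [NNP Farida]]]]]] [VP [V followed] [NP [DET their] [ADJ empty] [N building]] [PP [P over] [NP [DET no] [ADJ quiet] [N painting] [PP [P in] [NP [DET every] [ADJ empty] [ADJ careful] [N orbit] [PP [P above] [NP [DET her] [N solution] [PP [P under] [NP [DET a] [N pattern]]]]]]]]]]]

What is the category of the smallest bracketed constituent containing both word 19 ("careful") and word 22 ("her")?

The smallest bracket enclosing both words is [NP every empty careful orbit above her solution under a pattern], so the label is NP.

NP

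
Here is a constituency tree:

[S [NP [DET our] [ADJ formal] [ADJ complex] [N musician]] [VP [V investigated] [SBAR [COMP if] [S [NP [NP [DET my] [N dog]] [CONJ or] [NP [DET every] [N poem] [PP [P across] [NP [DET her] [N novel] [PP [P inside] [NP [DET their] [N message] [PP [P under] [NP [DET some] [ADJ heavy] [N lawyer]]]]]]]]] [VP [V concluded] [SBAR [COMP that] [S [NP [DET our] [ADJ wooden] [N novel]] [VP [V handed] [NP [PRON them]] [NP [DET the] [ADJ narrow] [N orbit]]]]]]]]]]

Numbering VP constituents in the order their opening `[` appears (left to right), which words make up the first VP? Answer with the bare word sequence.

investigated if my dog or every poem across her novel inside their message under some heavy lawyer concluded that our wooden novel handed them the narrow orbit

The VP opening brackets appear, in order, over: "investigated if my dog or every poem across her novel inside their message under some heavy lawyer concluded that our wooden novel handed them the narrow orbit"; "concluded that our wooden novel handed them the narrow orbit"; "handed them the narrow orbit". The first one spans "investigated if my dog or every poem across her novel inside their message under some heavy lawyer concluded that our wooden novel handed them the narrow orbit".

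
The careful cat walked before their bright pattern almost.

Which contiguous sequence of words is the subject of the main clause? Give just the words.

"the careful cat" is the NP that combines with the VP headed by "walked" to form the main clause — the subject.

the careful cat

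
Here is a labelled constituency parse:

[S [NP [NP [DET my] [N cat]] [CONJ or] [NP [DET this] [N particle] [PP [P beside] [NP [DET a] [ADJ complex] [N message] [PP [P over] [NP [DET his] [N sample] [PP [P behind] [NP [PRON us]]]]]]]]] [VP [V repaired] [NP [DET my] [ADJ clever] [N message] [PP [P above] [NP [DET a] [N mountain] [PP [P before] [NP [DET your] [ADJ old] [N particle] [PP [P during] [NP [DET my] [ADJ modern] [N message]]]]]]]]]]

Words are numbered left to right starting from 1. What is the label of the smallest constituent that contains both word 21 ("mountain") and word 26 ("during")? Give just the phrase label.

The smallest bracket enclosing both words is [NP a mountain before your old particle during my modern message], so the label is NP.

NP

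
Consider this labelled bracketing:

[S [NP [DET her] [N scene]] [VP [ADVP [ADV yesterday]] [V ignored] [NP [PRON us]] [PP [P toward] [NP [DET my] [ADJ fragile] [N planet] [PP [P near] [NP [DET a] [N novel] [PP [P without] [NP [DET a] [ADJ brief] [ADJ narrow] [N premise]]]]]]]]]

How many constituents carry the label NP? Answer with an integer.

5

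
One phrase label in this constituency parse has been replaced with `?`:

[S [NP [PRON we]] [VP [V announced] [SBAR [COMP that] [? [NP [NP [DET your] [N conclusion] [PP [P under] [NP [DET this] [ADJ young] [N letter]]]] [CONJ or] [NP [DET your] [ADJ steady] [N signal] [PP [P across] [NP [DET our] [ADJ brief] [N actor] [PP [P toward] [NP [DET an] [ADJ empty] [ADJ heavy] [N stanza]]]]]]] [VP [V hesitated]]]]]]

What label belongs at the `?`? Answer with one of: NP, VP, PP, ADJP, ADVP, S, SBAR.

S

Looking at what the `?` directly dominates — NP, VP — this is a clause (S).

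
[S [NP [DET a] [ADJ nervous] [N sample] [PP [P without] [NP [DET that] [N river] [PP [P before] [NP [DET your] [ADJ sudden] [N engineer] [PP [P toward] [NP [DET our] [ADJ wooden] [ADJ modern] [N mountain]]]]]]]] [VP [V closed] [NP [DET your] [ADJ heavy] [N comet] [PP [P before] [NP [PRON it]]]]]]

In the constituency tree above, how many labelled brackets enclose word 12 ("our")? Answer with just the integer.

Path from the root down to the word: S → NP → PP → NP → PP → NP → PP → NP → DET. That is 9 enclosing brackets.

9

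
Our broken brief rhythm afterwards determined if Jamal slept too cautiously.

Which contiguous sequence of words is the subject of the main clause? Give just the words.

The subject of the main clause is the NP immediately before the verb "determined": "our broken brief rhythm".

our broken brief rhythm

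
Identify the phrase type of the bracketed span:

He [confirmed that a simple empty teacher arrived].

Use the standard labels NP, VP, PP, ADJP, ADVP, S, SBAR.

VP

"confirmed" is the head of the bracketed span, so the span is a verb phrase: VP.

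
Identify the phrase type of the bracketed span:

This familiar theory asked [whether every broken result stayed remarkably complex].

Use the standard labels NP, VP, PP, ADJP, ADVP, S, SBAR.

SBAR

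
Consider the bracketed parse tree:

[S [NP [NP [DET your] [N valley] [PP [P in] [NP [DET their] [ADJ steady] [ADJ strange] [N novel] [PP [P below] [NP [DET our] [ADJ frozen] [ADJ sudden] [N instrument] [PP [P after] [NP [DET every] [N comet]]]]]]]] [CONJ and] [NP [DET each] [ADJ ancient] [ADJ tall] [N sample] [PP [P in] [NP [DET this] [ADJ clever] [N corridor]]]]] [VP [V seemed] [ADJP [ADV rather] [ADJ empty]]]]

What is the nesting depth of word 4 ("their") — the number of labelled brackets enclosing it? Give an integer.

6

Path from the root down to the word: S → NP → NP → PP → NP → DET. That is 6 enclosing brackets.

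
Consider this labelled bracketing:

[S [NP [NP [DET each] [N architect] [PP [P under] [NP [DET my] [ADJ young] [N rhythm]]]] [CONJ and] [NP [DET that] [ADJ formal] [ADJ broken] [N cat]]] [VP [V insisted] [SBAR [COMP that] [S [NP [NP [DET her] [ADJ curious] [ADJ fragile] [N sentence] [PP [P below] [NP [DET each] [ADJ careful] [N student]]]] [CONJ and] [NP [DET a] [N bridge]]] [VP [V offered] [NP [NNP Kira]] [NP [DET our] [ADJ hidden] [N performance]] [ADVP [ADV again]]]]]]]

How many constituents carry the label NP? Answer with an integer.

10

Listing each NP by its span: [NP each architect under my young rhythm and that formal broken cat]; [NP each architect under my young rhythm]; [NP my young rhythm]; [NP that formal broken cat]; [NP her curious fragile sentence below each careful student and a bridge]; [NP her curious fragile sentence below each careful student] … — that makes 10.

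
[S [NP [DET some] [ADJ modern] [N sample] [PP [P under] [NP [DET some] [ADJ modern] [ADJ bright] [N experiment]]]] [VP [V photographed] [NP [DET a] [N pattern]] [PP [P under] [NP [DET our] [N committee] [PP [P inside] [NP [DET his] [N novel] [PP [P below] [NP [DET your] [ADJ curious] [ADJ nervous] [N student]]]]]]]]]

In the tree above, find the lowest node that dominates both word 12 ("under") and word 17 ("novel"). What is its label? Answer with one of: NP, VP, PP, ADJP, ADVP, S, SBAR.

PP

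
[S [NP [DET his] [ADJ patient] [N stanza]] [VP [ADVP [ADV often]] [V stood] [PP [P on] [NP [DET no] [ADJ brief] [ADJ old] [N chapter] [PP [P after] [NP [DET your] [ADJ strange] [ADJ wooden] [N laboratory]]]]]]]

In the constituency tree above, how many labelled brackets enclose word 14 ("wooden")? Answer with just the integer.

7

The word sits inside ADJ, which is inside NP, inside PP, inside NP, inside PP, inside VP, inside S — 7 brackets in all.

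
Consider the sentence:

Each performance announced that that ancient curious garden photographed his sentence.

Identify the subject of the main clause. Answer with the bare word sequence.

each performance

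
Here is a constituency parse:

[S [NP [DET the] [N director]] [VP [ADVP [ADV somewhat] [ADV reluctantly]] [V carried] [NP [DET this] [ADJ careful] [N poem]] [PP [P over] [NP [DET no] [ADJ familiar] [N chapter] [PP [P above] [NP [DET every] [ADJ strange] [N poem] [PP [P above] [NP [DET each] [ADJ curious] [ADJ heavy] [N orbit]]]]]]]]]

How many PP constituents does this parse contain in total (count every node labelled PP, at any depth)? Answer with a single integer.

Scanning left to right, an opening `[PP` appears at word positions 9, 13, 17 — 3 in total.

3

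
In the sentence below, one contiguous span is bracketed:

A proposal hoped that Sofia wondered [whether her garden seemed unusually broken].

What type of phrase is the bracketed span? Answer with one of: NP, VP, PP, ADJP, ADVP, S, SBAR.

SBAR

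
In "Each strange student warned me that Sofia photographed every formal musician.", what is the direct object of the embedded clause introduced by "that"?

The verb of the embedded clause introduced by "that" is "photographed"; its direct object is the NP "every formal musician".

every formal musician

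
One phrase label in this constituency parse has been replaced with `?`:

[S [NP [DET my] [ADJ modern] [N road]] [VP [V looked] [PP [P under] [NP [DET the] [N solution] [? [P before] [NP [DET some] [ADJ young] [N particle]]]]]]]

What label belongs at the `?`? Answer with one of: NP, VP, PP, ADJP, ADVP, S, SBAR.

PP

A constituent whose immediate children are P 'before', NP is a prepositional phrase: PP.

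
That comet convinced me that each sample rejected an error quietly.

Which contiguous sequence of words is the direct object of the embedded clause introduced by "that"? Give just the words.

an error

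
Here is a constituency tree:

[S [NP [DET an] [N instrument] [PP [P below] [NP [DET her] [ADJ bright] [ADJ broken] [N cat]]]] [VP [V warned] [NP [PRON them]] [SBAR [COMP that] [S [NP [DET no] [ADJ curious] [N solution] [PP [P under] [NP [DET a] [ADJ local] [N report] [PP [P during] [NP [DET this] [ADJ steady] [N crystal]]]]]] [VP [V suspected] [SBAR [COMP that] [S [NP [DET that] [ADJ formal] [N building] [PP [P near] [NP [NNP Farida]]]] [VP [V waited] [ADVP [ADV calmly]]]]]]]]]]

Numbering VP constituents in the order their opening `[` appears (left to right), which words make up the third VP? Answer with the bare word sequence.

waited calmly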